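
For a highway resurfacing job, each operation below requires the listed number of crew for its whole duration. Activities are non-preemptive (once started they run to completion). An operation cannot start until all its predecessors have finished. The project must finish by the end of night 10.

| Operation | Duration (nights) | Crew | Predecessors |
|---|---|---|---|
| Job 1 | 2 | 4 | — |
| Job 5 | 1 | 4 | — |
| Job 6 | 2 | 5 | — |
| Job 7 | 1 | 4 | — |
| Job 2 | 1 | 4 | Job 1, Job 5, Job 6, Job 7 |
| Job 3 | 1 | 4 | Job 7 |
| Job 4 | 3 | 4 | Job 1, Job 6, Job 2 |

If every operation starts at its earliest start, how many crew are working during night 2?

13

At early start, night 2 has: Job 1, Job 6, Job 3.
Demand: 4 + 5 + 4 = 13.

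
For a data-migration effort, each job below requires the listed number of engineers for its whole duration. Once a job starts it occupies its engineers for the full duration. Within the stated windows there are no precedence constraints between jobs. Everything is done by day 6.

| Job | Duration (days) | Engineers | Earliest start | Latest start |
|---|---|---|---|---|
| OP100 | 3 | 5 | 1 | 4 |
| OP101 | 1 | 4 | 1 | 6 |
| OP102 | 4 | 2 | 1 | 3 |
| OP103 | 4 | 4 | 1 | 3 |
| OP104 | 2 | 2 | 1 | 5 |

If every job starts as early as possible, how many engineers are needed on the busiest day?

17

Early-start schedule: OP100@1, OP101@1, OP102@1, OP103@1, OP104@1.
Load per day: day 1: 17, day 2: 13, day 3: 11, day 4: 6, day 5: 0, day 6: 0.
Peak is 17.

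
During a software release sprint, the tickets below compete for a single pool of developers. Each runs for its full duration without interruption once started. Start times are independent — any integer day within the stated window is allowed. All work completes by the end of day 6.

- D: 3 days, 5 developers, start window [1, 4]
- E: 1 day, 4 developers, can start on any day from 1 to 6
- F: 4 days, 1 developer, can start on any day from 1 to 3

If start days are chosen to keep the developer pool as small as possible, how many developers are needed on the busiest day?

Early-start (D@1, E@1, F@1) gives peak 10: d1:10  d2:6  d3:6  d4:1  d5:0  d6:0.
Shift E→4.
Schedule D@1, E@4, F@1: d1:6  d2:6  d3:6  d4:5  d5:0  d6:0 — peak 6.

6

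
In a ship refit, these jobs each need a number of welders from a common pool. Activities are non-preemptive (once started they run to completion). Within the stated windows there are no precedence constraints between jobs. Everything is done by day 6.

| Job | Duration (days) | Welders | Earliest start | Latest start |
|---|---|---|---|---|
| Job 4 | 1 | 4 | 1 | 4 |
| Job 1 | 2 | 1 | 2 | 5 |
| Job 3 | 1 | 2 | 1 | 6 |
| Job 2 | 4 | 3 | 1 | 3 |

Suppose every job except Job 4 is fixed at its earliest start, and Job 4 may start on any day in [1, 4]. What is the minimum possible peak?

7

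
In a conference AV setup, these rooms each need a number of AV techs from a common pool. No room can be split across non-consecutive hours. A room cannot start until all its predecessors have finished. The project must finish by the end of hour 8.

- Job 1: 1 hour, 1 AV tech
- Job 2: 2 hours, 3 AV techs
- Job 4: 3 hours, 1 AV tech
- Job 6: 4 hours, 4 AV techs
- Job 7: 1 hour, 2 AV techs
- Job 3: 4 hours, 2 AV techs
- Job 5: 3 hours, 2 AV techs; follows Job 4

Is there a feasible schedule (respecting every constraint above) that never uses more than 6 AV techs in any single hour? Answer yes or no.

yes

Schedule Job 1@1, Job 2@1, Job 4@1, Job 6@4, Job 7@3, Job 3@2, Job 5@6: h1:5  h2:6  h3:5  h4:6  h5:6  h6:6  h7:6  h8:2 — peak 6 ≤ 6.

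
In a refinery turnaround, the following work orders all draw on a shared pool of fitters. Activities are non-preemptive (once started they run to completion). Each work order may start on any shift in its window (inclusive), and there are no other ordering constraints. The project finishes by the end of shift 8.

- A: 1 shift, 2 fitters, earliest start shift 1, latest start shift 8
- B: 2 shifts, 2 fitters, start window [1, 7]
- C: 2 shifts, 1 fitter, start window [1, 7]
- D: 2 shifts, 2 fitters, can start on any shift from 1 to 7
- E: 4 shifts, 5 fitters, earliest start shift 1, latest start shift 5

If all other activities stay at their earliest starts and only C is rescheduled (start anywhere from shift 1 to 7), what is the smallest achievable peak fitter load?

11

C@1: s1:12  s2:10  s3:5  s4:5  s5:0  s6:0  s7:0  s8:0 → peak 12
C@2: s1:11  s2:10  s3:6  s4:5  s5:0  s6:0  s7:0  s8:0 → peak 11
C@3: s1:11  s2:9  s3:6  s4:6  s5:0  s6:0  s7:0  s8:0 → peak 11
C@4: s1:11  s2:9  s3:5  s4:6  s5:1  s6:0  s7:0  s8:0 → peak 11
C@5: s1:11  s2:9  s3:5  s4:5  s5:1  s6:1  s7:0  s8:0 → peak 11
C@6: s1:11  s2:9  s3:5  s4:5  s5:0  s6:1  s7:1  s8:0 → peak 11
C@7: s1:11  s2:9  s3:5  s4:5  s5:0  s6:0  s7:1  s8:1 → peak 11
Best is C@2, peak 11.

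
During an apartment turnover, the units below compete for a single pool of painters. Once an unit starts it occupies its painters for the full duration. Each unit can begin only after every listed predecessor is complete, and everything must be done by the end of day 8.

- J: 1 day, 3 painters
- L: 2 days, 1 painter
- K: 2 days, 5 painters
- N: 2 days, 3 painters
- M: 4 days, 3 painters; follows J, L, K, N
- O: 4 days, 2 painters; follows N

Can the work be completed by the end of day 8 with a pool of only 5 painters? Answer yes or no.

Total painter-days = 41; over 8 days the average is 41/8 > 5, so some day must exceed 5.

no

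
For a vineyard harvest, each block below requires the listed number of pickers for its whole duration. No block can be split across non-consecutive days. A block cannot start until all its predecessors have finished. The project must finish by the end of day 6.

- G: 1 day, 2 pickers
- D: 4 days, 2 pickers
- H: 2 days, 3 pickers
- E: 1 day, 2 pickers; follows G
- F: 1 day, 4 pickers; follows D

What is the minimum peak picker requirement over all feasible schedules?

5

Early-start (G@1, D@1, H@1, E@2, F@5) gives peak 7: d1:7  d2:7  d3:2  d4:2  d5:4  d6:0.
Shift H→2, E→4.
Schedule G@1, D@1, H@2, E@4, F@5: d1:4  d2:5  d3:5  d4:4  d5:4  d6:0 — peak 5.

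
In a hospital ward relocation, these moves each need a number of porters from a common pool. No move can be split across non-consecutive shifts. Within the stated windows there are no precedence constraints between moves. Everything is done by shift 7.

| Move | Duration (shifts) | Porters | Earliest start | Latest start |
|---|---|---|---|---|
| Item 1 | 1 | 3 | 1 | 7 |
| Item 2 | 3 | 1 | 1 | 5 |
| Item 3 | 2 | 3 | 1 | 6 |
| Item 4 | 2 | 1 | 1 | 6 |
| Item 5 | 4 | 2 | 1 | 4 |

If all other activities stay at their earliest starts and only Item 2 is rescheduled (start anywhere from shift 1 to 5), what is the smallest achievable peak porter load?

9

Item 2@1: s1:10  s2:7  s3:3  s4:2  s5:0  s6:0  s7:0 → peak 10
Item 2@2: s1:9  s2:7  s3:3  s4:3  s5:0  s6:0  s7:0 → peak 9
Item 2@3: s1:9  s2:6  s3:3  s4:3  s5:1  s6:0  s7:0 → peak 9
Item 2@4: s1:9  s2:6  s3:2  s4:3  s5:1  s6:1  s7:0 → peak 9
Item 2@5: s1:9  s2:6  s3:2  s4:2  s5:1  s6:1  s7:1 → peak 9
Best is Item 2@2, peak 9.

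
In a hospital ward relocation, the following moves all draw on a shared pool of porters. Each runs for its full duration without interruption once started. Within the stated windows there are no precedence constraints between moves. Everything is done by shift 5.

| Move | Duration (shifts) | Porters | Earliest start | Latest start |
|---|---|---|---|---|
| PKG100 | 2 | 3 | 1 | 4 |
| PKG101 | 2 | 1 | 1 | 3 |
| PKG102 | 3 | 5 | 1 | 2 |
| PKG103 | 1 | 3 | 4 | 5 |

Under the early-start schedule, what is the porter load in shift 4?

At early start, shift 4 has: PKG103.
Demand: 3 = 3.

3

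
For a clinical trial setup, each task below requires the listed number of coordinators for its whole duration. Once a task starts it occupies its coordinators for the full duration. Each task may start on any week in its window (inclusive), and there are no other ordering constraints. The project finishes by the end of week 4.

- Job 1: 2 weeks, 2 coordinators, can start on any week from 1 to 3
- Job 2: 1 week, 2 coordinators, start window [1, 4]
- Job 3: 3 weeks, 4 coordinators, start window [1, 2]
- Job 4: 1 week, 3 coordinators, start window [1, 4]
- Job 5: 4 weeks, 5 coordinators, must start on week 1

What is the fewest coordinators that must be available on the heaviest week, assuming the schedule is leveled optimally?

Early-start (Job 1@1, Job 2@1, Job 3@1, Job 4@1, Job 5@1) gives peak 16: w1:16  w2:11  w3:9  w4:5.
Shift Job 2→3, Job 4→4.
Schedule Job 1@1, Job 2@3, Job 3@1, Job 4@4, Job 5@1: w1:11  w2:11  w3:11  w4:8 — peak 11.
Total coordinator-weeks = 41 over 4 weeks ⇒ peak ≥ ⌈41/4⌉ = 11, so 11 is optimal.

11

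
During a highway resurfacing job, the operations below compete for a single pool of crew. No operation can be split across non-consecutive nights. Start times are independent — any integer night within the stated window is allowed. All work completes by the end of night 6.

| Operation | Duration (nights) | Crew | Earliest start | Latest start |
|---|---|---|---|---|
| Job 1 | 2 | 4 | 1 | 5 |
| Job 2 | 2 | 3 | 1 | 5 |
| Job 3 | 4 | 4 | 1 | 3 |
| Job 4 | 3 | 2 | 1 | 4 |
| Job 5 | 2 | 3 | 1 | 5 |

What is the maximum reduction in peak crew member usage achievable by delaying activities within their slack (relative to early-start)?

8

Early-start peak: n1:16  n2:16  n3:6  n4:4  n5:0  n6:0 ⇒ 16.
Leveled (Job 1@1, Job 2@5, Job 3@1, Job 4@3, Job 5@5): n1:8  n2:8  n3:6  n4:6  n5:8  n6:6 ⇒ 8.
Reduction 16 − 8 = 8.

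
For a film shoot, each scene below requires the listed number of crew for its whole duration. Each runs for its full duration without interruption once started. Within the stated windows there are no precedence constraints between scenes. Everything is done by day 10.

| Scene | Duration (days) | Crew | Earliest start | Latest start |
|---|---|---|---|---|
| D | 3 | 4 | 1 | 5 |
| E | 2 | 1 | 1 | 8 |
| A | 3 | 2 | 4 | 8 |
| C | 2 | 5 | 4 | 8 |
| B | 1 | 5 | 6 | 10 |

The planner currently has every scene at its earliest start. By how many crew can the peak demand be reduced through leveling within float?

2

Early-start peak: d1:5  d2:5  d3:4  d4:7  d5:7  d6:7  d7:0  d8:0  d9:0  d10:0 ⇒ 7.
Leveled (D@1, E@1, A@4, C@7, B@9): d1:5  d2:5  d3:4  d4:2  d5:2  d6:2  d7:5  d8:5  d9:5  d10:0 ⇒ 5.
Reduction 7 − 5 = 2.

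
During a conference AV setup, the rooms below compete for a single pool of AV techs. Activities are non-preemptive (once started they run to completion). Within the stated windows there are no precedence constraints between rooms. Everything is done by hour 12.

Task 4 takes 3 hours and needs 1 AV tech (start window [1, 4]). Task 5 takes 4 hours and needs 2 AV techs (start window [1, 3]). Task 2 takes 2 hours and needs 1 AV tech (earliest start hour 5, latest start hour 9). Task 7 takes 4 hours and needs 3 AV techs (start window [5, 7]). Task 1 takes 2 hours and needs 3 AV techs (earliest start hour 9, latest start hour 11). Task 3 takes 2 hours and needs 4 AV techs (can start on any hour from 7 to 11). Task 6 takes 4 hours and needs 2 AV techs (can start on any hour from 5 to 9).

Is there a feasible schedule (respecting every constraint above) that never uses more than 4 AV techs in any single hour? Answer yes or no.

The minimum achievable peak is 5; 4 < 5, so no feasible schedule stays within the cap.

no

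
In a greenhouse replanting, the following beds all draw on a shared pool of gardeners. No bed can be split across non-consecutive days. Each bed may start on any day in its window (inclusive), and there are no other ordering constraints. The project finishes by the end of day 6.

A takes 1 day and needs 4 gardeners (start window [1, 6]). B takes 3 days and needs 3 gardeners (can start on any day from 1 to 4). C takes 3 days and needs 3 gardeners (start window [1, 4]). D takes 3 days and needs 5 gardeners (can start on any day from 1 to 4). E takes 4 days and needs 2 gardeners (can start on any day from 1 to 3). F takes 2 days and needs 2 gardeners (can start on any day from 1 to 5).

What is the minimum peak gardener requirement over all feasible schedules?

9

Early-start (A@1, B@1, C@1, D@1, E@1, F@1) gives peak 19: d1:19  d2:15  d3:13  d4:2  d5:0  d6:0.
Shift B→4, C→4, E→2, F→2.
Schedule A@1, B@4, C@4, D@1, E@2, F@2: d1:9  d2:9  d3:9  d4:8  d5:8  d6:6 — peak 9.
Total gardener-days = 49 over 6 days ⇒ peak ≥ ⌈49/6⌉ = 9, so 9 is optimal.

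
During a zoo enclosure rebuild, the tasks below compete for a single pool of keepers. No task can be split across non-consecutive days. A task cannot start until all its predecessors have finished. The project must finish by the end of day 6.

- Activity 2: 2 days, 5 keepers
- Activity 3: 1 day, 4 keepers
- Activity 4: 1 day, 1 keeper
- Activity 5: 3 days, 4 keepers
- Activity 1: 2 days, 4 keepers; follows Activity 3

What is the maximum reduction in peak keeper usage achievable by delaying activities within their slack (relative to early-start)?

6

Early-start peak: d1:14  d2:13  d3:8  d4:0  d5:0  d6:0 ⇒ 14.
Leveled (Activity 2@1, Activity 3@3, Activity 4@1, Activity 5@3, Activity 1@4): d1:6  d2:5  d3:8  d4:8  d5:8  d6:0 ⇒ 8.
Reduction 14 − 8 = 6.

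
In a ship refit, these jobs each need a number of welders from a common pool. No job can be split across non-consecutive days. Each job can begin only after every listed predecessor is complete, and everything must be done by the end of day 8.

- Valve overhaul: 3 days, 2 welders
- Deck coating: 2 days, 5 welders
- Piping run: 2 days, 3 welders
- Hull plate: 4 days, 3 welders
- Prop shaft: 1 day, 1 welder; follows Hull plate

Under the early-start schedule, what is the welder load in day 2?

13

At early start, day 2 has: Valve overhaul, Deck coating, Piping run, Hull plate.
Demand: 2 + 5 + 3 + 3 = 13.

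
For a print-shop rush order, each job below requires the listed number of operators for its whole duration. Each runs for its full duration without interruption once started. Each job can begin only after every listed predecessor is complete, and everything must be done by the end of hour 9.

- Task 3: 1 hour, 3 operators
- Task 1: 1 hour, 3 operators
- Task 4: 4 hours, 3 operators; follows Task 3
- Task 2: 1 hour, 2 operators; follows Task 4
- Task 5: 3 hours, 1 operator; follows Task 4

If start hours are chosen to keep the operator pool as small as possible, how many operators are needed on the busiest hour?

Early-start (Task 3@1, Task 1@1, Task 4@2, Task 2@6, Task 5@6) gives peak 6: h1:6  h2:3  h3:3  h4:3  h5:3  h6:3  h7:1  h8:1  h9:0.
Shift Task 1→2, Task 4→3, Task 2→7, Task 5→7.
Schedule Task 3@1, Task 1@2, Task 4@3, Task 2@7, Task 5@7: h1:3  h2:3  h3:3  h4:3  h5:3  h6:3  h7:3  h8:1  h9:1 — peak 3.
Total operator-hours = 23 over 9 hours ⇒ peak ≥ ⌈23/9⌉ = 3, so 3 is optimal.

3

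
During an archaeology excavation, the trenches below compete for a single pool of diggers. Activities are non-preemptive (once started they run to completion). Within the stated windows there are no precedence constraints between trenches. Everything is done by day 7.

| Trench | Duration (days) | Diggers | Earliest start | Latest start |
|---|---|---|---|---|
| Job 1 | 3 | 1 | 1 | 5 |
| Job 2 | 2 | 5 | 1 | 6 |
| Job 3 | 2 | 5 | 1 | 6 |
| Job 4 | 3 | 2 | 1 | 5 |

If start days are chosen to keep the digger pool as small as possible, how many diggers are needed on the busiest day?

5

Early-start (Job 1@1, Job 2@1, Job 3@1, Job 4@1) gives peak 13: d1:13  d2:13  d3:3  d4:0  d5:0  d6:0  d7:0.
Shift Job 2→4, Job 3→6.
Schedule Job 1@1, Job 2@4, Job 3@6, Job 4@1: d1:3  d2:3  d3:3  d4:5  d5:5  d6:5  d7:5 — peak 5.
Total digger-days = 29 over 7 days ⇒ peak ≥ ⌈29/7⌉ = 5, so 5 is optimal.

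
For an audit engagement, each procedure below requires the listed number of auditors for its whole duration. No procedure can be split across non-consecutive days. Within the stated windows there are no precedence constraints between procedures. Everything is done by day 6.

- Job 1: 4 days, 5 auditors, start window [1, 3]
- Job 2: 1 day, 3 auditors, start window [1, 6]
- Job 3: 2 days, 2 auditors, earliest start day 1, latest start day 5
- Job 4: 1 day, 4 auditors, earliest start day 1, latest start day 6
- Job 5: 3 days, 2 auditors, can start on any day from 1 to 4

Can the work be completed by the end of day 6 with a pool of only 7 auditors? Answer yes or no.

Schedule Job 1@1, Job 2@5, Job 3@1, Job 4@6, Job 5@3: d1:7  d2:7  d3:7  d4:7  d5:5  d6:4 — peak 7 ≤ 7.

yes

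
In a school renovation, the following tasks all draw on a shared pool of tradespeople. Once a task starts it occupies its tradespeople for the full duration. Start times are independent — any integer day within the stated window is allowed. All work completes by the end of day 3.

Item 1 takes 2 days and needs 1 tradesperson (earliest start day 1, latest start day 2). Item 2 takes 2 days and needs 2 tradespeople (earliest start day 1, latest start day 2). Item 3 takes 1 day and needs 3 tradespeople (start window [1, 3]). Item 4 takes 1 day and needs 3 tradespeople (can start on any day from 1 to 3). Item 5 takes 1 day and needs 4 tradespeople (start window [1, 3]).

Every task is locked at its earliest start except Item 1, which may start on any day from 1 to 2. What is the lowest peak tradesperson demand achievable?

12

Item 1@1: d1:13  d2:3  d3:0 → peak 13
Item 1@2: d1:12  d2:3  d3:1 → peak 12
Best is Item 1@2, peak 12.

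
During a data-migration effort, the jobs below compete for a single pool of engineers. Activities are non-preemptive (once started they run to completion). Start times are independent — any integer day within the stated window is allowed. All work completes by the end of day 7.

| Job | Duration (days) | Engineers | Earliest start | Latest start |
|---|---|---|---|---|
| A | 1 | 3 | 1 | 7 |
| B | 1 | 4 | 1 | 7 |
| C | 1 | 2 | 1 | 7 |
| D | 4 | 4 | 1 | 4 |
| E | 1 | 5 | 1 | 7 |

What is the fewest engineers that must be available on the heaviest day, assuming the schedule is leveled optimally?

Early-start (A@1, B@1, C@1, D@1, E@1) gives peak 18: d1:18  d2:4  d3:4  d4:4  d5:0  d6:0  d7:0.
Shift B→2, D→3, E→7.
Schedule A@1, B@2, C@1, D@3, E@7: d1:5  d2:4  d3:4  d4:4  d5:4  d6:4  d7:5 — peak 5.
Total engineer-days = 30 over 7 days ⇒ peak ≥ ⌈30/7⌉ = 5, so 5 is optimal.

5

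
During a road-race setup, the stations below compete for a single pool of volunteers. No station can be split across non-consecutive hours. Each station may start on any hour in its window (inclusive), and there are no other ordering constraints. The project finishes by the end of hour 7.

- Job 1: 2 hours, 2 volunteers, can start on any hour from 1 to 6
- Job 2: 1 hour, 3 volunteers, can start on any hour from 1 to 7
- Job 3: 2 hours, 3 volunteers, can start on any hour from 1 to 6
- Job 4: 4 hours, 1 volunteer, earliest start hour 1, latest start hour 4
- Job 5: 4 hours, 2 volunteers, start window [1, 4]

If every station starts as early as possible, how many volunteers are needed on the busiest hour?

Early-start schedule: Job 1@1, Job 2@1, Job 3@1, Job 4@1, Job 5@1.
Load per hour: hour 1: 11, hour 2: 8, hour 3: 3, hour 4: 3, hour 5: 0, hour 6: 0, hour 7: 0.
Peak is 11.

11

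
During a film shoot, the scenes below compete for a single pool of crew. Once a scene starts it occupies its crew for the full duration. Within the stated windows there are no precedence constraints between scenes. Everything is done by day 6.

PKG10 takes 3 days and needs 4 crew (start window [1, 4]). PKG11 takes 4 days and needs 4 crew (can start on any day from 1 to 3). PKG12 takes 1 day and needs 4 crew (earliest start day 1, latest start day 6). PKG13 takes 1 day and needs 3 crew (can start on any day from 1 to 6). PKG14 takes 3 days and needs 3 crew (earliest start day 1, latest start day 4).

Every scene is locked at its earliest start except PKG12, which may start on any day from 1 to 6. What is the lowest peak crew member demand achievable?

PKG12@1: d1:18  d2:11  d3:11  d4:4  d5:0  d6:0 → peak 18
PKG12@2: d1:14  d2:15  d3:11  d4:4  d5:0  d6:0 → peak 15
PKG12@3: d1:14  d2:11  d3:15  d4:4  d5:0  d6:0 → peak 15
PKG12@4: d1:14  d2:11  d3:11  d4:8  d5:0  d6:0 → peak 14
PKG12@5: d1:14  d2:11  d3:11  d4:4  d5:4  d6:0 → peak 14
PKG12@6: d1:14  d2:11  d3:11  d4:4  d5:0  d6:4 → peak 14
Best is PKG12@4, peak 14.

14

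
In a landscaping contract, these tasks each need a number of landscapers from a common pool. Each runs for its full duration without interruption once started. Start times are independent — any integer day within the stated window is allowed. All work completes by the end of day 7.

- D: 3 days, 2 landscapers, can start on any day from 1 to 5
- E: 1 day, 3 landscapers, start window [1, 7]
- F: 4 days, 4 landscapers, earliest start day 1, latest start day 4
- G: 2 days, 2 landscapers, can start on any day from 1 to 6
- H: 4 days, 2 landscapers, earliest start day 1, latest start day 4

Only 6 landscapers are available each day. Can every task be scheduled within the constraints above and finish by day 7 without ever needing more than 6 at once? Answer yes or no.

Schedule D@1, E@1, F@2, G@6, H@4: d1:5  d2:6  d3:6  d4:6  d5:6  d6:4  d7:4 — peak 6 ≤ 6.

yes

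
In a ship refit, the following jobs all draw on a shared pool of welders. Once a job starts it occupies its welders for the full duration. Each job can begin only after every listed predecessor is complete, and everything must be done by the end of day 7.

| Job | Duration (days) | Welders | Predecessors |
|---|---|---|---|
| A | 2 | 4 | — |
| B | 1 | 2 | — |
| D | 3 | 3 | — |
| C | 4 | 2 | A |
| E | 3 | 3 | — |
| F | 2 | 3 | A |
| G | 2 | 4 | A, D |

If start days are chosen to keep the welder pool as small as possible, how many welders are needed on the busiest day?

Early-start (A@1, B@1, D@1, C@3, E@1, F@3, G@4) gives peak 12: d1:12  d2:10  d3:11  d4:9  d5:6  d6:2  d7:0.
Shift B→3, C→4, E→3, F→4, G→6.
Schedule A@1, B@3, D@1, C@4, E@3, F@4, G@6: d1:7  d2:7  d3:8  d4:8  d5:8  d6:6  d7:6 — peak 8.
Total welder-days = 50 over 7 days ⇒ peak ≥ ⌈50/7⌉ = 8, so 8 is optimal.

8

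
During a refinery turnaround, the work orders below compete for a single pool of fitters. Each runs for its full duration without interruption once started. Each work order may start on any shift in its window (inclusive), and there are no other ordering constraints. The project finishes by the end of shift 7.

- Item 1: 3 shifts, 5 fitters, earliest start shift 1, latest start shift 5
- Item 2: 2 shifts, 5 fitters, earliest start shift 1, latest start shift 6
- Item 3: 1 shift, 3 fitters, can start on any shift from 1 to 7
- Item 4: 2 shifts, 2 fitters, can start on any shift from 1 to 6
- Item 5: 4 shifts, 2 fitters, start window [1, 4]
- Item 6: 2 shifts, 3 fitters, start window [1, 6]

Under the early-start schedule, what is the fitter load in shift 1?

At early start, shift 1 has: Item 1, Item 2, Item 3, Item 4, Item 5, Item 6.
Demand: 5 + 5 + 3 + 2 + 2 + 3 = 20.

20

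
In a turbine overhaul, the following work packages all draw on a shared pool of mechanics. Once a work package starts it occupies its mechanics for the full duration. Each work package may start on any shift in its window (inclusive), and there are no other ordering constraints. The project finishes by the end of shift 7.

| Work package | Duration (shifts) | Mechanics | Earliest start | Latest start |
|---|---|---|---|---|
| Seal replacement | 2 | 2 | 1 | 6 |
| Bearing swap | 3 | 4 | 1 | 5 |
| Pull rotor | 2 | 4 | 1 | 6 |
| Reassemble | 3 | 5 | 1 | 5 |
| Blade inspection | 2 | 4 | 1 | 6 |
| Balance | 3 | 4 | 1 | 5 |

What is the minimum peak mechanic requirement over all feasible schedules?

Early-start (Seal replacement@1, Bearing swap@1, Pull rotor@1, Reassemble@1, Blade inspection@1, Balance@1) gives peak 23: s1:23  s2:23  s3:13  s4:0  s5:0  s6:0  s7:0.
Shift Reassemble→3, Blade inspection→6, Balance→4.
Schedule Seal replacement@1, Bearing swap@1, Pull rotor@1, Reassemble@3, Blade inspection@6, Balance@4: s1:10  s2:10  s3:9  s4:9  s5:9  s6:8  s7:4 — peak 10.

10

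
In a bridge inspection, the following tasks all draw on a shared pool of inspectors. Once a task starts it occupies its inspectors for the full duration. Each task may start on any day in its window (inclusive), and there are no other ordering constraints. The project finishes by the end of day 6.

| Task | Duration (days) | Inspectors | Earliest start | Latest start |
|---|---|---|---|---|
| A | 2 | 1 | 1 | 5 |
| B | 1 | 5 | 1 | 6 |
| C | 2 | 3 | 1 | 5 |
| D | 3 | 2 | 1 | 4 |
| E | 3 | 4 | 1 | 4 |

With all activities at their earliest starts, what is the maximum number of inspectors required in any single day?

Early-start schedule: A@1, B@1, C@1, D@1, E@1.
Load per day: day 1: 15, day 2: 10, day 3: 6, day 4: 0, day 5: 0, day 6: 0.
Peak is 15.

15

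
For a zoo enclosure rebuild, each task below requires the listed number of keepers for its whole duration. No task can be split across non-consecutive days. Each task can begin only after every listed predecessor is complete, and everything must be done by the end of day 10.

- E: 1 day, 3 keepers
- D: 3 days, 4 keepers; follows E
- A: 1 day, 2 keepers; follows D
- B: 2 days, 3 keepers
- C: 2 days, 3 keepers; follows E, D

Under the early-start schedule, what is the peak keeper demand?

Early-start schedule: E@1, D@2, A@5, B@1, C@5.
Load per day: day 1: 6, day 2: 7, day 3: 4, day 4: 4, day 5: 5, day 6: 3, day 7: 0, day 8: 0, day 9: 0, day 10: 0.
Peak is 7.

7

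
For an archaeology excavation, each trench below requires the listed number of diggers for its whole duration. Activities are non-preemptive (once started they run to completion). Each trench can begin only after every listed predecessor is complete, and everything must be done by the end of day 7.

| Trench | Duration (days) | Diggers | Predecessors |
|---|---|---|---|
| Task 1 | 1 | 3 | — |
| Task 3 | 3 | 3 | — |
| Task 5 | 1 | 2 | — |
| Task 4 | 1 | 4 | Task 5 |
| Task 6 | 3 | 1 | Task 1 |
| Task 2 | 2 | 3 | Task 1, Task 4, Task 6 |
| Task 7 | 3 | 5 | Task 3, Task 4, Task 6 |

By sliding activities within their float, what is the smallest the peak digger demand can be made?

Schedule Task 1@1, Task 3@1, Task 5@1, Task 4@2, Task 6@2, Task 2@5, Task 7@5: d1:8  d2:8  d3:4  d4:1  d5:8  d6:8  d7:5 — peak 8.
No arrangement of the 24 feasible schedules does better.

8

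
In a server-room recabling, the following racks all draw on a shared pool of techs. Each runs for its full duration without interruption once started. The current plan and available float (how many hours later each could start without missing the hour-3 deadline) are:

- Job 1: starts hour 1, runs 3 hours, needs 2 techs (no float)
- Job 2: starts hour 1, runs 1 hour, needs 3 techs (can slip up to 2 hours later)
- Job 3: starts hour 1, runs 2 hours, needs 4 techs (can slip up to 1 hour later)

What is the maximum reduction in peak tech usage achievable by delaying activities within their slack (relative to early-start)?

Early-start peak: h1:9  h2:6  h3:2 ⇒ 9.
Leveled (Job 1@1, Job 2@1, Job 3@2): h1:5  h2:6  h3:6 ⇒ 6.
Reduction 9 − 6 = 3.

3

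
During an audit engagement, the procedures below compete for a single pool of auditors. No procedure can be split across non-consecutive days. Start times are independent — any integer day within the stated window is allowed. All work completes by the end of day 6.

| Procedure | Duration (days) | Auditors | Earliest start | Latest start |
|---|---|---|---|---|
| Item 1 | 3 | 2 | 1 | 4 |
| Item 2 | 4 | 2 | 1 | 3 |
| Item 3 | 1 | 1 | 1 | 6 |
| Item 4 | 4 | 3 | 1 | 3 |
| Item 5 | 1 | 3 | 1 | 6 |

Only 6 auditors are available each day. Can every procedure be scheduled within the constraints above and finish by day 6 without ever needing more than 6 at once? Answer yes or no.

The minimum achievable peak is 7; 6 < 7, so no feasible schedule stays within the cap.

no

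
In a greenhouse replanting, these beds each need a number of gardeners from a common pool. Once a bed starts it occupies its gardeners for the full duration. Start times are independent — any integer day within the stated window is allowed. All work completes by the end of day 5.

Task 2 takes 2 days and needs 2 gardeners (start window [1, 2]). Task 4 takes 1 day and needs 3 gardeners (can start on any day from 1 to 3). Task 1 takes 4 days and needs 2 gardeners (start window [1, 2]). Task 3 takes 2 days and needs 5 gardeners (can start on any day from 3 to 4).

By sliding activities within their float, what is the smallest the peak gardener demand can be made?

7

Schedule Task 2@1, Task 4@1, Task 1@1, Task 3@3: d1:7  d2:4  d3:7  d4:7  d5:0 — peak 7.
No arrangement of the 24 feasible schedules does better.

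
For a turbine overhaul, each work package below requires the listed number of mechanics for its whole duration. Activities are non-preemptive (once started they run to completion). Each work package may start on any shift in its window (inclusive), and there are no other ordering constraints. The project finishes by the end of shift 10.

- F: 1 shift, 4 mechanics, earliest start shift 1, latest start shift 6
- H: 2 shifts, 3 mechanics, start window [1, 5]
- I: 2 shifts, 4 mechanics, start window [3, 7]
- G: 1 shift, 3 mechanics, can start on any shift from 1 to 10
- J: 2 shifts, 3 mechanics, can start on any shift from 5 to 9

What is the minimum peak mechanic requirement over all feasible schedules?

4

Early-start (F@1, H@1, I@3, G@1, J@5) gives peak 10: s1:10  s2:3  s3:4  s4:4  s5:3  s6:3  s7:0  s8:0  s9:0  s10:0.
Shift H→2, I→4, G→6, J→7.
Schedule F@1, H@2, I@4, G@6, J@7: s1:4  s2:3  s3:3  s4:4  s5:4  s6:3  s7:3  s8:3  s9:0  s10:0 — peak 4.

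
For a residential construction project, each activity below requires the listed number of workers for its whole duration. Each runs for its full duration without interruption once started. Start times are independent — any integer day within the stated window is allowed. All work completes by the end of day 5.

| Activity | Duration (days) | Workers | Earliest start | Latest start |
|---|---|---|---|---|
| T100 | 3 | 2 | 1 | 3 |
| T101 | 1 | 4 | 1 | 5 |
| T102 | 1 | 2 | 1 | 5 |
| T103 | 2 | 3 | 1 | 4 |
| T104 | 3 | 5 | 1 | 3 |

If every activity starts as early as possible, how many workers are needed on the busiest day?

Early-start schedule: T100@1, T101@1, T102@1, T103@1, T104@1.
Load per day: day 1: 16, day 2: 10, day 3: 7, day 4: 0, day 5: 0.
Peak is 16.

16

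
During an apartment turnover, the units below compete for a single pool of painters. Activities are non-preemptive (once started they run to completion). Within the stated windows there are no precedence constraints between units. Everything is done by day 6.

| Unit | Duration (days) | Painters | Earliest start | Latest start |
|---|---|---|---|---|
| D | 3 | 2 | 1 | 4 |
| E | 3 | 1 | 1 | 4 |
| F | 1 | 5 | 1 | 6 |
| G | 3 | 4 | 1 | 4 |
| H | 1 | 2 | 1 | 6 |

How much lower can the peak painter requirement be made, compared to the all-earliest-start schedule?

Early-start peak: d1:14  d2:7  d3:7  d4:0  d5:0  d6:0 ⇒ 14.
Leveled (D@1, E@4, F@4, G@1, H@5): d1:6  d2:6  d3:6  d4:6  d5:3  d6:1 ⇒ 6.
Reduction 14 − 6 = 8.

8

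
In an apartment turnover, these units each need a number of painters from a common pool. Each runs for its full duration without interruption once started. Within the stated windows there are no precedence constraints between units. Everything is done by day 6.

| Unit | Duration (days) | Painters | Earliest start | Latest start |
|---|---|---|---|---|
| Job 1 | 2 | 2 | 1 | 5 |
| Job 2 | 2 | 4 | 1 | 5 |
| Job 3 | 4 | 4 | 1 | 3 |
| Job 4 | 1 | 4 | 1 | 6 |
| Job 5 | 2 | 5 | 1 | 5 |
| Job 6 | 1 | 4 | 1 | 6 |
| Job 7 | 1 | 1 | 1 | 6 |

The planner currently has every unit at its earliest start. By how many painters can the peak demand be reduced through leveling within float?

16

Early-start peak: d1:24  d2:15  d3:4  d4:4  d5:0  d6:0 ⇒ 24.
Leveled (Job 1@1, Job 2@3, Job 3@3, Job 4@5, Job 5@1, Job 6@6, Job 7@1): d1:8  d2:7  d3:8  d4:8  d5:8  d6:8 ⇒ 8.
Reduction 24 − 8 = 16.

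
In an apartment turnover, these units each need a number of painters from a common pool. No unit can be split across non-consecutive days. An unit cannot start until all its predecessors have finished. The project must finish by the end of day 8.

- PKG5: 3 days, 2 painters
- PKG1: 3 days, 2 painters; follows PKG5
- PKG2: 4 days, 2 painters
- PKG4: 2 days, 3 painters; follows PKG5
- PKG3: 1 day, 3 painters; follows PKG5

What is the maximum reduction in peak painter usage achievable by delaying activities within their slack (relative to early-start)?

Early-start peak: d1:4  d2:4  d3:4  d4:10  d5:5  d6:2  d7:0  d8:0 ⇒ 10.
Leveled (PKG5@1, PKG1@4, PKG2@1, PKG4@5, PKG3@7): d1:4  d2:4  d3:4  d4:4  d5:5  d6:5  d7:3  d8:0 ⇒ 5.
Reduction 10 − 5 = 5.

5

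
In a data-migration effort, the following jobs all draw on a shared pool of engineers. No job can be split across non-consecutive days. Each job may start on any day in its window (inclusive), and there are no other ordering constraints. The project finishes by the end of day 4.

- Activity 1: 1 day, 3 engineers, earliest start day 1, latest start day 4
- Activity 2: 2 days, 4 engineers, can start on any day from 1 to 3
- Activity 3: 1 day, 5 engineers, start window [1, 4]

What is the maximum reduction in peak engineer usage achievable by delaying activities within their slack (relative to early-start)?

Early-start peak: d1:12  d2:4  d3:0  d4:0 ⇒ 12.
Leveled (Activity 1@1, Activity 2@2, Activity 3@4): d1:3  d2:4  d3:4  d4:5 ⇒ 5.
Reduction 12 − 5 = 7.

7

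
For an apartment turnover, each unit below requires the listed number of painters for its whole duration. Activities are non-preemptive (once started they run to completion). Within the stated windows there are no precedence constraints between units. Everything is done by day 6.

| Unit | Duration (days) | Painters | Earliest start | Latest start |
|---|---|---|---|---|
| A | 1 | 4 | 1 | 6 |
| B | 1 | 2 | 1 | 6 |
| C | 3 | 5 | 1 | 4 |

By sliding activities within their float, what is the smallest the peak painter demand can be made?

Early-start (A@1, B@1, C@1) gives peak 11: d1:11  d2:5  d3:5  d4:0  d5:0  d6:0.
Shift B→2, C→3.
Schedule A@1, B@2, C@3: d1:4  d2:2  d3:5  d4:5  d5:5  d6:0 — peak 5.

5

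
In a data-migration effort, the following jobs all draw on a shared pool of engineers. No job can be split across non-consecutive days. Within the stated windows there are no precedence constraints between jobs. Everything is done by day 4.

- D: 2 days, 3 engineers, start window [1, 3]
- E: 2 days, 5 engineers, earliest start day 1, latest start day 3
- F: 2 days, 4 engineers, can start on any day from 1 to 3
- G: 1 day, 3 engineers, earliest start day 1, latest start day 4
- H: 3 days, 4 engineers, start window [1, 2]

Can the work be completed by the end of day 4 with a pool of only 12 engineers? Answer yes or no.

yes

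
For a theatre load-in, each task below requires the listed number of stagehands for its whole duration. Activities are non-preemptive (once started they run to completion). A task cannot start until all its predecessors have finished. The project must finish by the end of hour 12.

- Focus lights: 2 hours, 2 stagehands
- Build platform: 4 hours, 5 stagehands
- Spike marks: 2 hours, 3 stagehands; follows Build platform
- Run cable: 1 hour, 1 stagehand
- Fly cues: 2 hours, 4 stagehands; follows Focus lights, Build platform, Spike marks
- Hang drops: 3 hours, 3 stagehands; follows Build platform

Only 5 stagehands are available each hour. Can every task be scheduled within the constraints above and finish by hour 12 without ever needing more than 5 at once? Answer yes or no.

yes

Schedule Focus lights@5, Build platform@1, Spike marks@5, Run cable@7, Fly cues@7, Hang drops@9: h1:5  h2:5  h3:5  h4:5  h5:5  h6:5  h7:5  h8:4  h9:3  h10:3  h11:3  h12:0 — peak 5 ≤ 5.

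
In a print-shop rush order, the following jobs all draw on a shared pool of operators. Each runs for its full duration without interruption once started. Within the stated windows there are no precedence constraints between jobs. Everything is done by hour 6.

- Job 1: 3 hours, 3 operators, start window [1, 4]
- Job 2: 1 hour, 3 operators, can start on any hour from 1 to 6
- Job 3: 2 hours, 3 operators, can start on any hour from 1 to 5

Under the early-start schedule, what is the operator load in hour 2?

At early start, hour 2 has: Job 1, Job 3.
Demand: 3 + 3 = 6.

6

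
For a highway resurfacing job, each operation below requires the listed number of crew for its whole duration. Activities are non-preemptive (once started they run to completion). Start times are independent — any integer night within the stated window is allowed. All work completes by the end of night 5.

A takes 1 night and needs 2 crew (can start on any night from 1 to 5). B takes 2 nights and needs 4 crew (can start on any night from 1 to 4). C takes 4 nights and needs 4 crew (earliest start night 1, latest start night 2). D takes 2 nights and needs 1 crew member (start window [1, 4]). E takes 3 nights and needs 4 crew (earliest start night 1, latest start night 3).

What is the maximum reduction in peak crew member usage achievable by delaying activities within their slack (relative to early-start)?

6

Early-start peak: n1:15  n2:13  n3:8  n4:4  n5:0 ⇒ 15.
Leveled (A@1, B@1, C@2, D@1, E@3): n1:7  n2:9  n3:8  n4:8  n5:8 ⇒ 9.
Reduction 15 − 9 = 6.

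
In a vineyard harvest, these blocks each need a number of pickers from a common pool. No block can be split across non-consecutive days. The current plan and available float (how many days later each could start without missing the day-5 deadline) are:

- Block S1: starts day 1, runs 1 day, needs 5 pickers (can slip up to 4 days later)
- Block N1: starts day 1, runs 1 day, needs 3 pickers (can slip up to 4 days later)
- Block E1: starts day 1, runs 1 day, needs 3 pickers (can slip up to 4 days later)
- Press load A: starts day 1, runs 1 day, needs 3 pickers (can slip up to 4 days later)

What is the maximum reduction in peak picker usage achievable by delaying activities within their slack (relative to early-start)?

9

Early-start peak: d1:14  d2:0  d3:0  d4:0  d5:0 ⇒ 14.
Leveled (Block S1@1, Block N1@2, Block E1@3, Press load A@4): d1:5  d2:3  d3:3  d4:3  d5:0 ⇒ 5.
Reduction 14 − 5 = 9.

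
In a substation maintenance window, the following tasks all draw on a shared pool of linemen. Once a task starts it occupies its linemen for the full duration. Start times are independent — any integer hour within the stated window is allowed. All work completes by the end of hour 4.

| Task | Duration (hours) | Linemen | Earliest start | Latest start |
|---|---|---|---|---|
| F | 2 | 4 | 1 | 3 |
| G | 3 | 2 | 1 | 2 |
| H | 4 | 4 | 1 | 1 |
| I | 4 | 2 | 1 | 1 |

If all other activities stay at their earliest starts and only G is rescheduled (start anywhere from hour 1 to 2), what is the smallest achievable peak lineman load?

12

G@1: h1:12  h2:12  h3:8  h4:6 → peak 12
G@2: h1:10  h2:12  h3:8  h4:8 → peak 12
Best is G@1, peak 12.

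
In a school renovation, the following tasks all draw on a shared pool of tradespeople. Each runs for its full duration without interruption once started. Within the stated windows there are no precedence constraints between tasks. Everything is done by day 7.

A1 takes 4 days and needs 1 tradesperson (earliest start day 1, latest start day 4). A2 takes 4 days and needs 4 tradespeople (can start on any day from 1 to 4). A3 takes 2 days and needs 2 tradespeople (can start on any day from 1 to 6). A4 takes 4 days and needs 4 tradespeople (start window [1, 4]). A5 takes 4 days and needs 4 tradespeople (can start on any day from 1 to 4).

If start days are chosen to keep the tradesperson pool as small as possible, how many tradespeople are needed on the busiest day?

13

Early-start (A1@1, A2@1, A3@1, A4@1, A5@1) gives peak 15: d1:15  d2:15  d3:13  d4:13  d5:0  d6:0  d7:0.
Shift A5→3.
Schedule A1@1, A2@1, A3@1, A4@1, A5@3: d1:11  d2:11  d3:13  d4:13  d5:4  d6:4  d7:0 — peak 13.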